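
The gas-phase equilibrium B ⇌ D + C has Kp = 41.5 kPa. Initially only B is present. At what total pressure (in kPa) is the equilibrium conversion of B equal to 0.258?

Basis: 1 mol B initially; let X = conversion of B. Extent ξ = X.
Species balance: n_B = 1 − X; n_D = X; n_C = X.
Total moles n_T = 1 + X.
Kp = p_D p_C / (p_B) with p_i = (n_i/n_T)·P.
At X = 0.258: the mole-fraction product g(X) = Π y_i^ν_i = 0.07131. Since Kp = g(X)·P^{1}, P = (Kp/g)^(1/1) = (41.5/0.07131)^(1/1) = 582 kPa.

P = 582 kPa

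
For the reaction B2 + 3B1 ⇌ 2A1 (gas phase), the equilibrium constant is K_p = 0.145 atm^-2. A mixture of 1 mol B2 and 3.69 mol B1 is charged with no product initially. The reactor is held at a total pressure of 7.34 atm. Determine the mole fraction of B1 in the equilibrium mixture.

y_B1 = 0.531

Let X = conversion of B2 (basis 1 mol B2); extent of reaction ξ = X.
At extent ξ: n_B2 = 1 − X; n_B1 = 3.69 − 3X; n_A1 = 2X.
n_T = Σnᵢ = 4.69 − 2X.
With p_i = (n_i/n_T)P, K_p = p_A1^2 / (p_B2 p_B1^3).
This yields a degree-4 equation in X; solving on (0,1), X = 0.619.
Then n_B1 = 1.83, n_T = 3.45, so y_B1 = 0.531.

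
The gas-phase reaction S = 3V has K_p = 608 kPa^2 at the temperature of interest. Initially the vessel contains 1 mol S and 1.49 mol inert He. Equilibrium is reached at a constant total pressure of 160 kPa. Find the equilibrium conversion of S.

X = 0.180

Let X = conversion of S (basis 1 mol S); extent of reaction ξ = X.
Mole table: n_S = 1 − X; n_V = 3X; n_I = 1.49 (inert).
Total moles n_T = 2.49 + 2X.
Mole fractions y_i = n_i/n_T; K_p = p_V^3 / (p_S) with p_i = y_i·P.
Setting this equal to 608 kPa^2 and taking the physical root (0 < X < 1) gives X = 0.180.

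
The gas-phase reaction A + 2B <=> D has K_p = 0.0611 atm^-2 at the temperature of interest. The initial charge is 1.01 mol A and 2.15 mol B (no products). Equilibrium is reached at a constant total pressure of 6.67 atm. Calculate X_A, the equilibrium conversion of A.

Take 1.01 mol A as basis and let X be its fractional conversion, so ξ = 1.01X.
At extent ξ: n_A = 1.01 − 1.01X; n_B = 2.15 − 2.02X; n_D = 1.01X.
Total moles n_T = 3.16 − 2.02X.
With p_i = (n_i/n_T)P, K_p = p_D / (p_A p_B^2).
Equating to 0.0611 atm^-2 and solving on 0 < X < 1: X = 0.452.

X = 0.452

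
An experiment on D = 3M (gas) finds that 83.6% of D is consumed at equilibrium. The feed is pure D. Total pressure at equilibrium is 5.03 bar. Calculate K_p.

K_p = 341 bar^2

Take 1 mol D as basis and let X be its fractional conversion, so ξ = X.
At extent ξ: n_D = 1 − X; n_M = 3X.
Summing: n_T = 1 + 2X.
At X = 0.836: n_D = 0.164, n_M = 2.51, n_T = 2.67.
p_i = (n_i/n_T)·P. K_p = p_M^3 / (p_D) = 341 bar^2.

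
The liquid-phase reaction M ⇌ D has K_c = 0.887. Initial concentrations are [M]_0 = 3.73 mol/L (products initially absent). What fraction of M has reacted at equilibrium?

X = 0.470

Let X = conversion of M; extent ξ = 3.73·X mol/L.
Concentrations: [M] = 3.73 − 3.73X; [D] = 3.73X.
K_c = [D] / ([M]).
Equating to 0.887: the physical root is X = 0.470.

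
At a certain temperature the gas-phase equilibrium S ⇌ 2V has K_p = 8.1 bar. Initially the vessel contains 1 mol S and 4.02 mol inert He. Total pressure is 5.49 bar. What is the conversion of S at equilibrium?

X = 0.741

Let X = conversion of S (basis 1 mol S); extent of reaction ξ = X.
Moles: n_S = 1 − X; n_V = 2X; n_I = 4.02 (inert).
Summing: n_T = 5.02 + X.
y_i = n_i/n_T, p_i = y_i·P. K_p = p_V^2 / (p_S).
Setting this equal to 8.1 bar and taking the physical root (0 < X < 1) gives X = 0.741.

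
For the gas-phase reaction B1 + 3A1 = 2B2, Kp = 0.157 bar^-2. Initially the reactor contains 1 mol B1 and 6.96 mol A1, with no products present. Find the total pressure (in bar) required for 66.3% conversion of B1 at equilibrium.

Take 1 mol B1 as basis and let X be its fractional conversion, so ξ = X.
Mole table: n_B1 = 1 − X; n_A1 = 6.96 − 3X; n_B2 = 2X.
n_T = Σnᵢ = 7.96 − 2X.
Kp = p_B2^2 / (p_B1 p_A1^3) with p_i = (n_i/n_T)·P.
At X = 0.663: the mole-fraction product g(X) = Π y_i^ν_i = 1.869. Since Kp = g(X)·P^{-2}, P = (g/Kp)^(1/2) = (1.869/0.157)^(1/2) = 3.45 bar.

P = 3.45 bar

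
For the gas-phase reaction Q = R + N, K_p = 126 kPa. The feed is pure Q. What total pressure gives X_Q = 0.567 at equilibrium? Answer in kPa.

P = 266 kPa

Basis: 1 mol Q initially; let X = conversion of Q. Extent ξ = X.
Mole table: n_Q = 1 − X; n_R = X; n_N = X.
Summing: n_T = 1 + X.
K_p = p_R p_N / (p_Q) with p_i = (n_i/n_T)·P.
At X = 0.567: the mole-fraction product g(X) = Π y_i^ν_i = 0.4738. Since K_p = g(X)·P^{1}, P = (K_p/g)^(1/1) = (126/0.4738)^(1/1) = 266 kPa.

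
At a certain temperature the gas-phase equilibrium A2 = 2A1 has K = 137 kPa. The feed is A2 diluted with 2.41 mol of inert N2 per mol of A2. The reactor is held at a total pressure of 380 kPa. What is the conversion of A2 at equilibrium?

Basis: 1 mol A2 initially; let X = conversion of A2. Extent ξ = X.
Moles: n_A2 = 1 − X; n_A1 = 2X; n_I = 2.41 (inert).
Total moles n_T = 3.41 + X.
With p_i = (n_i/n_T)P, K = p_A1^2 / (p_A2).
Setting this equal to 137 kPa and taking the physical root (0 < X < 1) gives X = 0.441.

X = 0.441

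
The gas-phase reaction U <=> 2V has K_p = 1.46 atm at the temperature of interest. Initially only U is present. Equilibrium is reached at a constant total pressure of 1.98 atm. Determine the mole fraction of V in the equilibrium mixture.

Basis: 1 mol U initially; let X = conversion of U. Extent ξ = X.
Moles: n_U = 1 − X; n_V = 2X.
n_T = Σnᵢ = 1 + X.
Mole fractions y_i = n_i/n_T; K_p = p_V^2 / (p_U) with p_i = y_i·P.
Equating to 1.46 atm and solving on 0 < X < 1: X = 0.395.
Then n_V = 0.789, n_T = 1.39, so y_V = 0.566.

y_V = 0.566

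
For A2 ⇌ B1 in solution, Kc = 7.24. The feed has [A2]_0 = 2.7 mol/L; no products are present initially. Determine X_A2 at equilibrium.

Let X = conversion of A2; extent ξ = 2.7·X mol/L.
Concentrations: [A2] = 2.7 − 2.7X; [B1] = 2.7X.
Kc = [B1] / ([A2]).
Solving Kc = 7.24 for X ∈ (0,1): X = 0.879.

X = 0.879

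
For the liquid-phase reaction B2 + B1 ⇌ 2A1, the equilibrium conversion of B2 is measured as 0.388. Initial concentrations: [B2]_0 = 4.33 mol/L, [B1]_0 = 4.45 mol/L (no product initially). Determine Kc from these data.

Kc = 1.54

Let X = conversion of B2.
Concentrations: [B2] = 4.33 − 4.33X; [B1] = 4.45 − 4.33X; [A1] = 8.66X.
At X = 0.388: [B2] = 2.65, [B1] = 2.77, [A1] = 3.36.
Kc = [A1]^2 / ([B2] [B1]) = 1.54.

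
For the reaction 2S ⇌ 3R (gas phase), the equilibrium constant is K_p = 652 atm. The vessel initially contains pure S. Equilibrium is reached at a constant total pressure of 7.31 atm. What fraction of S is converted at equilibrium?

X = 0.869

Take 1 mol S as basis and let X be its fractional conversion, so ξ = 0.5X.
Mole table: n_S = 1 − X; n_R = 1.5X.
Total moles n_T = 1 + 0.5X.
Mole fractions y_i = n_i/n_T; K_p = p_R^3 / (p_S^2) with p_i = y_i·P.
Equating to 652 atm and solving on 0 < X < 1: X = 0.869.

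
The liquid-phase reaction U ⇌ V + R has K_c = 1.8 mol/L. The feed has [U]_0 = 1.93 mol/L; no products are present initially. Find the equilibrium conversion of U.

X = 0.606

Let X = conversion of U; extent ξ = 1.93·X mol/L.
Concentrations: [U] = 1.93 − 1.93X; [V] = 1.93X; [R] = 1.93X.
K_c = [V] [R] / ([U]).
This equals 1.8 at X = 0.606 (the root in 0 < X < 1).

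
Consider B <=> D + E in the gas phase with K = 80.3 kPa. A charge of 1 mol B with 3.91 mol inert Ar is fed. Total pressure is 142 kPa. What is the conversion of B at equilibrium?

Take 1 mol B as basis and let X be its fractional conversion, so ξ = X.
Mole table: n_B = 1 − X; n_D = X; n_E = X; n_I = 3.91 (inert).
n_T = Σnᵢ = 4.91 + X.
With p_i = (n_i/n_T)P, K = p_D p_E / (p_B).
This yields a degree-2 equation in X; solving on (0,1), X = 0.801.

X = 0.801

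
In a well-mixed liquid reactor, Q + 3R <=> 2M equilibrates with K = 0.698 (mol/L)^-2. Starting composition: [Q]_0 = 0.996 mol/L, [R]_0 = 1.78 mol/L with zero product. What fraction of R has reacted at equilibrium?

Let X = conversion of R; extent ξ = 1.78X/3 mol/L.
Concentrations: [Q] = 0.996 − 0.593X; [R] = 1.78 − 1.78X; [M] = 1.19X.
K = [M]^2 / ([Q] [R]^3).
Equating to 0.698 (mol/L)^-2: the physical root is X = 0.498.

X = 0.498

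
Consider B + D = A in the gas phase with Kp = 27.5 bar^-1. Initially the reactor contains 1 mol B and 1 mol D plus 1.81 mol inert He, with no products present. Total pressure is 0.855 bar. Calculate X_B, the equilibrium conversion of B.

X = 0.696

Let X = conversion of B (basis 1 mol B); extent of reaction ξ = X.
Mole table: n_B = 1 − X; n_D = 1 − X; n_A = X; n_I = 1.81 (inert).
Total moles n_T = 3.81 − X.
Mole fractions y_i = n_i/n_T; Kp = p_A / (p_B p_D) with p_i = y_i·P.
This yields a degree-2 equation in X; solving on (0,1), X = 0.696.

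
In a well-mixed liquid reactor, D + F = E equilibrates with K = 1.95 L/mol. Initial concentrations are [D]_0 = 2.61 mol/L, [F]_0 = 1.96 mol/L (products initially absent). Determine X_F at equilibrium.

Let X = conversion of F; extent ξ = 1.96·X mol/L.
Concentrations: [D] = 2.61 − 1.96X; [F] = 1.96 − 1.96X; [E] = 1.96X.
K = [E] / ([D] [F]).
Setting equal to 1.95 and solving for X on (0,1) gives X = 0.705.

X = 0.705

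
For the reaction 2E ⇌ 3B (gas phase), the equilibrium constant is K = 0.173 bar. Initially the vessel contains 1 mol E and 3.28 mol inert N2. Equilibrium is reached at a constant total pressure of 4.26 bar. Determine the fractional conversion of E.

X = 0.297

Basis: 1 mol E initially; let X = conversion of E. Extent ξ = 0.5X.
Moles: n_E = 1 − X; n_B = 1.5X; n_I = 3.28 (inert).
n_T = Σnᵢ = 4.28 + 0.5X.
Mole fractions y_i = n_i/n_T; K = p_B^3 / (p_E^2) with p_i = y_i·P.
Setting this equal to 0.173 bar and taking the physical root (0 < X < 1) gives X = 0.297.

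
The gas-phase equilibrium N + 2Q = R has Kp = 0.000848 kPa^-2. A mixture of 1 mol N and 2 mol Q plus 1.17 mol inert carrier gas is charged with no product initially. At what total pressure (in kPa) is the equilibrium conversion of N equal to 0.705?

Take 1 mol N as basis and let X be its fractional conversion, so ξ = X.
Mole table: n_N = 1 − X; n_Q = 2 − 2X; n_R = X; n_I = 1.17 (inert).
n_T = Σnᵢ = 4.17 − 2X.
Kp = p_R / (p_N p_Q^2) with p_i = (n_i/n_T)·P.
At X = 0.705: the mole-fraction product g(X) = Π y_i^ν_i = 52.3. Since Kp = g(X)·P^{-2}, P = (g/Kp)^(1/2) = (52.3/0.000848)^(1/2) = 248 kPa.

P = 248 kPa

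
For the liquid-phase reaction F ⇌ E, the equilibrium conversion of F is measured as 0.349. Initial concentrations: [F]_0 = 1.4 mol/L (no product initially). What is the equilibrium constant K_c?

Let X = conversion of F.
Concentrations: [F] = 1.4 − 1.4X; [E] = 1.4X.
At X = 0.349: [F] = 0.911, [E] = 0.489.
K_c = [E] / ([F]) = 0.536.

K_c = 0.536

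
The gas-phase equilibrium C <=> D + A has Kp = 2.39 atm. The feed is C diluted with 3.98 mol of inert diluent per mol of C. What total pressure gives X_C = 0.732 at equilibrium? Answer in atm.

Let X = conversion of C (basis 1 mol C); extent of reaction ξ = X.
Moles: n_C = 1 − X; n_D = X; n_A = X; n_I = 3.98 (inert).
Summing: n_T = 4.98 + X.
Kp = p_D p_A / (p_C) with p_i = (n_i/n_T)·P.
At X = 0.732: the mole-fraction product g(X) = Π y_i^ν_i = 0.35. Since Kp = g(X)·P^{1}, P = (Kp/g)^(1/1) = (2.39/0.35)^(1/1) = 6.83 atm.

P = 6.83 atm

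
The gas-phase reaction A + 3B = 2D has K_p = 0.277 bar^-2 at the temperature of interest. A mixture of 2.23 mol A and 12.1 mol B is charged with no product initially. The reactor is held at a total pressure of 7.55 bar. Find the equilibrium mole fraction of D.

y_D = 0.353

Let X = conversion of A (basis 2.23 mol A); extent of reaction ξ = 2.23X.
Moles: n_A = 2.23 − 2.23X; n_B = 12.1 − 6.69X; n_D = 4.46X.
n_T = Σnᵢ = 14.3 − 4.46X.
y_i = n_i/n_T, p_i = y_i·P. K_p = p_D^2 / (p_A p_B^3).
Substituting and setting equal to 0.277 bar^-2 gives a polynomial in X; the root in (0,1) is X = 0.838.
Then n_D = 3.74, n_T = 10.6, so y_D = 0.353.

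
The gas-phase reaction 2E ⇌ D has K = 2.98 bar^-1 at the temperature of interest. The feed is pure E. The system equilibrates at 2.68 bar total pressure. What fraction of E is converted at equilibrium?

X = 0.826

Let X = conversion of E (basis 1 mol E); extent of reaction ξ = 0.5X.
Moles: n_E = 1 − X; n_D = 0.5X.
Total moles n_T = 1 − 0.5X.
With p_i = (n_i/n_T)P, K = p_D / (p_E^2).
Substituting and setting equal to 2.98 bar^-1 gives a polynomial in X; the root in (0,1) is X = 0.826.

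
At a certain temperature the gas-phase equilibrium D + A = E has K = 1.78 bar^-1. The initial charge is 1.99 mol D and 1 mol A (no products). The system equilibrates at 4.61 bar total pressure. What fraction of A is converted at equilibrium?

X = 0.816

Take 1 mol A as basis and let X be its fractional conversion, so ξ = X.
Species balance: n_D = 1.99 − X; n_A = 1 − X; n_E = X.
Summing: n_T = 2.99 − X.
y_i = n_i/n_T, p_i = y_i·P. K = p_E / (p_D p_A).
Setting this equal to 1.78 bar^-1 and taking the physical root (0 < X < 1) gives X = 0.816.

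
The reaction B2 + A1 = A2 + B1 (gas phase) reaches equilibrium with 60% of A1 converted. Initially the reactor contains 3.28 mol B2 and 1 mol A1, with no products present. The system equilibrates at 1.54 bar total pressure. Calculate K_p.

K_p = 0.336

Basis: 1 mol A1 initially; let X = conversion of A1. Extent ξ = X.
Species balance: n_B2 = 3.28 − X; n_A1 = 1 − X; n_A2 = X; n_B1 = X.
n_T stays at 4.28 (no change in mole number).
At X = 0.6: n_B2 = 2.68, n_A1 = 0.4, n_A2 = 0.6, n_B1 = 0.6, n_T = 4.28.
p_i = (n_i/n_T)·P. K_p = p_A2 p_B1 / (p_B2 p_A1) = 0.336.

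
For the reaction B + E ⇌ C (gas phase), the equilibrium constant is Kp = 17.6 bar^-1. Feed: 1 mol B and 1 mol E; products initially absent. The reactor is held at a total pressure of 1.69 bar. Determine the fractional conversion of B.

X = 0.820

Let X = conversion of B (basis 1 mol B); extent of reaction ξ = X.
Mole table: n_B = 1 − X; n_E = 1 − X; n_C = X.
Total moles n_T = 2 − X.
y_i = n_i/n_T, p_i = y_i·P. Kp = p_C / (p_B p_E).
This yields a degree-2 equation in X; solving on (0,1), X = 0.820.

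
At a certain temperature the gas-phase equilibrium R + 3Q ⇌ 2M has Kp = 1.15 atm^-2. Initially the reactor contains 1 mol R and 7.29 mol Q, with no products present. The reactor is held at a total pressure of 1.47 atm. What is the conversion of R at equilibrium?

Let X = conversion of R (basis 1 mol R); extent of reaction ξ = X.
Moles: n_R = 1 − X; n_Q = 7.29 − 3X; n_M = 2X.
Summing: n_T = 8.29 − 2X.
y_i = n_i/n_T, p_i = y_i·P. Kp = p_M^2 / (p_R p_Q^3).
This yields a degree-4 equation in X; solving on (0,1), X = 0.715.

X = 0.715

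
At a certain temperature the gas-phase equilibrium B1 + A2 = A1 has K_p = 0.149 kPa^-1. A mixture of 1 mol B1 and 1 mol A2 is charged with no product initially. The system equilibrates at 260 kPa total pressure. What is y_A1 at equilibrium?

y_A1 = 0.726

Let X = conversion of B1 (basis 1 mol B1); extent of reaction ξ = X.
At extent ξ: n_B1 = 1 − X; n_A2 = 1 − X; n_A1 = X.
Summing: n_T = 2 − X.
Mole fractions y_i = n_i/n_T; K_p = p_A1 / (p_B1 p_A2) with p_i = y_i·P.
This yields a degree-2 equation in X; solving on (0,1), X = 0.841.
Then n_A1 = 0.841, n_T = 1.16, so y_A1 = 0.726.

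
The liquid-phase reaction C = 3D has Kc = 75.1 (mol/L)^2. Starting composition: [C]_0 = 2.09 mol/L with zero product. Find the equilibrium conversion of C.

X = 0.622

Let X = conversion of C; extent ξ = 2.09·X mol/L.
Concentrations: [C] = 2.09 − 2.09X; [D] = 6.27X.
Kc = [D]^3 / ([C]).
Setting equal to 75.1 and solving for X on (0,1) gives X = 0.622.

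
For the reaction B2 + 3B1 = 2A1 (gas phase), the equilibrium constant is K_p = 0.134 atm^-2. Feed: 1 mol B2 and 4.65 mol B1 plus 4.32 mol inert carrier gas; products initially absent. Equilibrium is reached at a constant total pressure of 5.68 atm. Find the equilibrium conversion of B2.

Take 1 mol B2 as basis and let X be its fractional conversion, so ξ = X.
Mole table: n_B2 = 1 − X; n_B1 = 4.65 − 3X; n_A1 = 2X; n_I = 4.32 (inert).
Total moles n_T = 9.97 − 2X.
y_i = n_i/n_T, p_i = y_i·P. K_p = p_A1^2 / (p_B2 p_B1^3).
This yields a degree-4 equation in X; solving on (0,1), X = 0.479.

X = 0.479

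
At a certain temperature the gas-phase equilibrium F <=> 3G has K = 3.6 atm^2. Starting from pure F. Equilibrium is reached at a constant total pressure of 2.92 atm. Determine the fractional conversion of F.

Let X = conversion of F (basis 1 mol F); extent of reaction ξ = X.
Moles: n_F = 1 − X; n_G = 3X.
Total moles n_T = 1 + 2X.
Mole fractions y_i = n_i/n_T; K = p_G^3 / (p_F) with p_i = y_i·P.
This yields a degree-3 equation in X; solving on (0,1), X = 0.304.

X = 0.304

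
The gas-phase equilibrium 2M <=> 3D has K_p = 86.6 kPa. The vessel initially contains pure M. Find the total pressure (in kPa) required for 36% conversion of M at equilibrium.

P = 266 kPa

Basis: 1 mol M initially; let X = conversion of M. Extent ξ = 0.5X.
Moles: n_M = 1 − X; n_D = 1.5X.
n_T = Σnᵢ = 1 + 0.5X.
K_p = p_D^3 / (p_M^2) with p_i = (n_i/n_T)·P.
At X = 0.36: the mole-fraction product g(X) = Π y_i^ν_i = 0.3258. Since K_p = g(X)·P^{1}, P = (K_p/g)^(1/1) = (86.6/0.3258)^(1/1) = 266 kPa.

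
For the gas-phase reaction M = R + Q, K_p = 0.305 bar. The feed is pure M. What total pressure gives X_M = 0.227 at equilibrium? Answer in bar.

P = 5.61 bar

Basis: 1 mol M initially; let X = conversion of M. Extent ξ = X.
Mole table: n_M = 1 − X; n_R = X; n_Q = X.
Summing: n_T = 1 + X.
K_p = p_R p_Q / (p_M) with p_i = (n_i/n_T)·P.
At X = 0.227: the mole-fraction product g(X) = Π y_i^ν_i = 0.05433. Since K_p = g(X)·P^{1}, P = (K_p/g)^(1/1) = (0.305/0.05433)^(1/1) = 5.61 bar.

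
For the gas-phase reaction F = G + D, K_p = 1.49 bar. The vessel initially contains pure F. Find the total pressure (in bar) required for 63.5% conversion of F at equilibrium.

Basis: 1 mol F initially; let X = conversion of F. Extent ξ = X.
Mole table: n_F = 1 − X; n_G = X; n_D = X.
Total moles n_T = 1 + X.
K_p = p_G p_D / (p_F) with p_i = (n_i/n_T)·P.
At X = 0.635: the mole-fraction product g(X) = Π y_i^ν_i = 0.6757. Since K_p = g(X)·P^{1}, P = (K_p/g)^(1/1) = (1.49/0.6757)^(1/1) = 2.21 bar.

P = 2.21 bar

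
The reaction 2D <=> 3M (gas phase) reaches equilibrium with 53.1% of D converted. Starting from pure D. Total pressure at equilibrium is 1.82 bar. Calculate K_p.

K_p = 3.3 bar

Basis: 1 mol D initially; let X = conversion of D. Extent ξ = 0.5X.
Mole table: n_D = 1 − X; n_M = 1.5X.
Summing: n_T = 1 + 0.5X.
At X = 0.531: n_D = 0.469, n_M = 0.796, n_T = 1.27.
p_i = (n_i/n_T)·P. K_p = p_M^3 / (p_D^2) = 3.3 bar.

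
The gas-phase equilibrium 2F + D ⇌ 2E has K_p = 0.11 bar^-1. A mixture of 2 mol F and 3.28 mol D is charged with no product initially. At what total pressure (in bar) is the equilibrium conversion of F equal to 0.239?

P = 1.49 bar

Take 2 mol F as basis and let X be its fractional conversion, so ξ = X.
Moles: n_F = 2 − 2X; n_D = 3.28 − X; n_E = 2X.
n_T = Σnᵢ = 5.28 − X.
K_p = p_E^2 / (p_F^2 p_D) with p_i = (n_i/n_T)·P.
At X = 0.239: the mole-fraction product g(X) = Π y_i^ν_i = 0.1635. Since K_p = g(X)·P^{-1}, P = (g/K_p)^(1/1) = (0.1635/0.11)^(1/1) = 1.49 bar.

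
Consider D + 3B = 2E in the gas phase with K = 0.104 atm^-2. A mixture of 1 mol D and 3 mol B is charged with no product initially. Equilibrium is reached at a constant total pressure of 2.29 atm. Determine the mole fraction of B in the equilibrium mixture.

y_B = 0.625

Take 1 mol D as basis and let X be its fractional conversion, so ξ = X.
Mole table: n_D = 1 − X; n_B = 3 − 3X; n_E = 2X.
Summing: n_T = 4 − 2X.
With p_i = (n_i/n_T)P, K = p_E^2 / (p_D p_B^3).
This yields a degree-4 equation in X; solving on (0,1), X = 0.286.
Then n_B = 2.14, n_T = 3.43, so y_B = 0.625.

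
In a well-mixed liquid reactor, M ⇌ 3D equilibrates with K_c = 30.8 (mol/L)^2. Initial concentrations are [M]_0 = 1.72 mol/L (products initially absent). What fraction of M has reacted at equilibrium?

Let X = conversion of M; extent ξ = 1.72·X mol/L.
Concentrations: [M] = 1.72 − 1.72X; [D] = 5.16X.
K_c = [D]^3 / ([M]).
Solving K_c = 30.8 for X ∈ (0,1): X = 0.555.

X = 0.555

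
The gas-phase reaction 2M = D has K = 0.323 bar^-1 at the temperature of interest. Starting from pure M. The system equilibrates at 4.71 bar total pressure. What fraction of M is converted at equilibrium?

Basis: 1 mol M initially; let X = conversion of M. Extent ξ = 0.5X.
Mole table: n_M = 1 − X; n_D = 0.5X.
Total moles n_T = 1 − 0.5X.
With p_i = (n_i/n_T)P, K = p_D / (p_M^2).
Equating to 0.323 bar^-1 and solving on 0 < X < 1: X = 0.624.

X = 0.624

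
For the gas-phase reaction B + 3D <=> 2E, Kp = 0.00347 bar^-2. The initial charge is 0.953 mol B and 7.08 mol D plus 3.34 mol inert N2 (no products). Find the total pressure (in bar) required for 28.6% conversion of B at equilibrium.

P = 7.75 bar

Take 0.953 mol B as basis and let X be its fractional conversion, so ξ = 0.953X.
At extent ξ: n_B = 0.953 − 0.953X; n_D = 7.08 − 2.86X; n_E = 1.91X; n_I = 3.34 (inert).
n_T = Σnᵢ = 11.4 − 1.91X.
Kp = p_E^2 / (p_B p_D^3) with p_i = (n_i/n_T)·P.
At X = 0.286: the mole-fraction product g(X) = Π y_i^ν_i = 0.2085. Since Kp = g(X)·P^{-2}, P = (g/Kp)^(1/2) = (0.2085/0.00347)^(1/2) = 7.75 bar.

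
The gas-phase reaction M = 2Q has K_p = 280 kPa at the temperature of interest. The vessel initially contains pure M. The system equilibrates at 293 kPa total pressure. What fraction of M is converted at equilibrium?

Take 1 mol M as basis and let X be its fractional conversion, so ξ = X.
Mole table: n_M = 1 − X; n_Q = 2X.
n_T = Σnᵢ = 1 + X.
Mole fractions y_i = n_i/n_T; K_p = p_Q^2 / (p_M) with p_i = y_i·P.
This yields a degree-2 equation in X; solving on (0,1), X = 0.439.

X = 0.439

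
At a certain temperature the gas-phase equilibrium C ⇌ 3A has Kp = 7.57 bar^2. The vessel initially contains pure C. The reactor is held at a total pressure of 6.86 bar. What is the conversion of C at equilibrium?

Let X = conversion of C (basis 1 mol C); extent of reaction ξ = X.
Mole table: n_C = 1 − X; n_A = 3X.
Total moles n_T = 1 + 2X.
y_i = n_i/n_T, p_i = y_i·P. Kp = p_A^3 / (p_C).
This yields a degree-3 equation in X; solving on (0,1), X = 0.212.

X = 0.212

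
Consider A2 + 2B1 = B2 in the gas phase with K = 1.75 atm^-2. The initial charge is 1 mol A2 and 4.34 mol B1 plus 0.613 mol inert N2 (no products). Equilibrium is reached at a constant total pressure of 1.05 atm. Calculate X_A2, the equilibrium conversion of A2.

X = 0.470

Basis: 1 mol A2 initially; let X = conversion of A2. Extent ξ = X.
At extent ξ: n_A2 = 1 − X; n_B1 = 4.34 − 2X; n_B2 = X; n_I = 0.613 (inert).
Total moles n_T = 5.95 − 2X.
y_i = n_i/n_T, p_i = y_i·P. K = p_B2 / (p_A2 p_B1^2).
Substituting and setting equal to 1.75 atm^-2 gives a polynomial in X; the root in (0,1) is X = 0.470.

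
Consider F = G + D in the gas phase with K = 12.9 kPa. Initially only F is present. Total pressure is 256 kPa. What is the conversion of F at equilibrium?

X = 0.219

Let X = conversion of F (basis 1 mol F); extent of reaction ξ = X.
Species balance: n_F = 1 − X; n_G = X; n_D = X.
Total moles n_T = 1 + X.
y_i = n_i/n_T, p_i = y_i·P. K = p_G p_D / (p_F).
Equating to 12.9 kPa and solving on 0 < X < 1: X = 0.219.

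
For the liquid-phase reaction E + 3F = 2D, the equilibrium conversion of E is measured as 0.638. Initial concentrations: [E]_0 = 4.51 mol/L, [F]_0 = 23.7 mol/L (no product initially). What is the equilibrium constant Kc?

Kc = 0.00593 (mol/L)^-2

Let X = conversion of E.
Concentrations: [E] = 4.51 − 4.51X; [F] = 23.7 − 13.5X; [D] = 9.02X.
At X = 0.638: [E] = 1.63, [F] = 15.1, [D] = 5.75.
Kc = [D]^2 / ([E] [F]^3) = 0.00593 (mol/L)^-2.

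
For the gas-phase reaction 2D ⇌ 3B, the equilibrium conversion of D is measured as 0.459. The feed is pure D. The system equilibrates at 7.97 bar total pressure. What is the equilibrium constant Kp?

Take 1 mol D as basis and let X be its fractional conversion, so ξ = 0.5X.
Species balance: n_D = 1 − X; n_B = 1.5X.
Total moles n_T = 1 + 0.5X.
At X = 0.459: n_D = 0.541, n_B = 0.689, n_T = 1.23.
p_i = (n_i/n_T)·P. Kp = p_B^3 / (p_D^2) = 7.23 bar.

Kp = 7.23 bar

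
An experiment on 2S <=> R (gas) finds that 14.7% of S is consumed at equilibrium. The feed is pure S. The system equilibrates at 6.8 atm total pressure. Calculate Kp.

Kp = 0.0138 atm^-1

Let X = conversion of S (basis 1 mol S); extent of reaction ξ = 0.5X.
Mole table: n_S = 1 − X; n_R = 0.5X.
Summing: n_T = 1 − 0.5X.
At X = 0.147: n_S = 0.853, n_R = 0.0735, n_T = 0.926.
p_i = (n_i/n_T)·P. Kp = p_R / (p_S^2) = 0.0138 atm^-1.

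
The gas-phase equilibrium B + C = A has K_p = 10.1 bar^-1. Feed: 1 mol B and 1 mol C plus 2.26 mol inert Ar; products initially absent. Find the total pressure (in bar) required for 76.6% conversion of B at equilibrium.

Let X = conversion of B (basis 1 mol B); extent of reaction ξ = X.
Species balance: n_B = 1 − X; n_C = 1 − X; n_A = X; n_I = 2.26 (inert).
n_T = Σnᵢ = 4.26 − X.
K_p = p_A / (p_B p_C) with p_i = (n_i/n_T)·P.
At X = 0.766: the mole-fraction product g(X) = Π y_i^ν_i = 48.88. Since K_p = g(X)·P^{-1}, P = (g/K_p)^(1/1) = (48.88/10.1)^(1/1) = 4.84 bar.

P = 4.84 bar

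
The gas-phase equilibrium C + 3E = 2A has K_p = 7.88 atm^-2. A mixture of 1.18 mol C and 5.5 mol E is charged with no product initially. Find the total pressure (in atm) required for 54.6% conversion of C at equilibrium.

Let X = conversion of C (basis 1.18 mol C); extent of reaction ξ = 1.18X.
Moles: n_C = 1.18 − 1.18X; n_E = 5.5 − 3.54X; n_A = 2.36X.
n_T = Σnᵢ = 6.68 − 2.36X.
K_p = p_A^2 / (p_C p_E^3) with p_i = (n_i/n_T)·P.
At X = 0.546: the mole-fraction product g(X) = Π y_i^ν_i = 1.985. Since K_p = g(X)·P^{-2}, P = (g/K_p)^(1/2) = (1.985/7.88)^(1/2) = 0.502 atm.

P = 0.502 atm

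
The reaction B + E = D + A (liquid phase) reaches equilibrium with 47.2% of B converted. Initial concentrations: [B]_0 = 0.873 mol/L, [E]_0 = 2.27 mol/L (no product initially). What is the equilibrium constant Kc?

Let X = conversion of B.
Concentrations: [B] = 0.873 − 0.873X; [E] = 2.27 − 0.873X; [D] = 0.873X; [A] = 0.873X.
At X = 0.472: [B] = 0.461, [E] = 1.86, [D] = 0.412, [A] = 0.412.
Kc = [D] [A] / ([B] [E]) = 0.198.

Kc = 0.198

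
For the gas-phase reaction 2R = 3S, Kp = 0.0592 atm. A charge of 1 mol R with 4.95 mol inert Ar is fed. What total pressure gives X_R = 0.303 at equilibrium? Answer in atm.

P = 1.87 atm

Basis: 1 mol R initially; let X = conversion of R. Extent ξ = 0.5X.
Moles: n_R = 1 − X; n_S = 1.5X; n_I = 4.95 (inert).
Summing: n_T = 5.95 + 0.5X.
Kp = p_S^3 / (p_R^2) with p_i = (n_i/n_T)·P.
At X = 0.303: the mole-fraction product g(X) = Π y_i^ν_i = 0.03167. Since Kp = g(X)·P^{1}, P = (Kp/g)^(1/1) = (0.0592/0.03167)^(1/1) = 1.87 atm.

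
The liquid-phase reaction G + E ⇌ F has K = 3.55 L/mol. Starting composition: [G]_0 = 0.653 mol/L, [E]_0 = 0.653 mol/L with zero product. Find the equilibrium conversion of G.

Let X = conversion of G; extent ξ = 0.653·X mol/L.
Concentrations: [G] = 0.653 − 0.653X; [E] = 0.653 − 0.653X; [F] = 0.653X.
K = [F] / ([G] [E]).
Equating to 3.55 L/mol: the physical root is X = 0.524.

X = 0.524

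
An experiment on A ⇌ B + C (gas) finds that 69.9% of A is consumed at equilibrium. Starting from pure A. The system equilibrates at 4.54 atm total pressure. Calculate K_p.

Let X = conversion of A (basis 1 mol A); extent of reaction ξ = X.
Moles: n_A = 1 − X; n_B = X; n_C = X.
n_T = Σnᵢ = 1 + X.
At X = 0.699: n_A = 0.301, n_B = 0.699, n_C = 0.699, n_T = 1.7.
p_i = (n_i/n_T)·P. K_p = p_B p_C / (p_A) = 4.34 atm.

K_p = 4.34 atm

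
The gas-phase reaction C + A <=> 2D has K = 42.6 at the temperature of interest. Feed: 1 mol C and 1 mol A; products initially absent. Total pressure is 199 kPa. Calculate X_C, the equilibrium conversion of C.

Basis: 1 mol C initially; let X = conversion of C. Extent ξ = X.
Moles: n_C = 1 − X; n_A = 1 − X; n_D = 2X.
Since Δν = 0, n_T = 2 throughout.
With p_i = (n_i/n_T)P, K = p_D^2 / (p_C p_A).
This yields a degree-2 equation in X; solving on (0,1), X = 0.765.

X = 0.765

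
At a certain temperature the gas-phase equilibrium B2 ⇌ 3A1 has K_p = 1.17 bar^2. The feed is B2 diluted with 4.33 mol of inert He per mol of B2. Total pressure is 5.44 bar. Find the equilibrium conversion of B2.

X = 0.328

Basis: 1 mol B2 initially; let X = conversion of B2. Extent ξ = X.
At extent ξ: n_B2 = 1 − X; n_A1 = 3X; n_I = 4.33 (inert).
Total moles n_T = 5.33 + 2X.
y_i = n_i/n_T, p_i = y_i·P. K_p = p_A1^3 / (p_B2).
This yields a degree-3 equation in X; solving on (0,1), X = 0.328.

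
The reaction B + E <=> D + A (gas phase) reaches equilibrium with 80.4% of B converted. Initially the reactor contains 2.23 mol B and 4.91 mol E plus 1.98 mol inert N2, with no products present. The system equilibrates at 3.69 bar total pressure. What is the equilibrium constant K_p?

Let X = conversion of B (basis 2.23 mol B); extent of reaction ξ = 2.23X.
Mole table: n_B = 2.23 − 2.23X; n_E = 4.91 − 2.23X; n_D = 2.23X; n_A = 2.23X; n_I = 1.98 (inert).
Since Δν = 0, n_T = 9.12 throughout.
At X = 0.804: n_B = 0.437, n_E = 3.12, n_D = 1.79, n_A = 1.79, n_T = 9.12.
p_i = (n_i/n_T)·P. K_p = p_D p_A / (p_B p_E) = 2.36.

K_p = 2.36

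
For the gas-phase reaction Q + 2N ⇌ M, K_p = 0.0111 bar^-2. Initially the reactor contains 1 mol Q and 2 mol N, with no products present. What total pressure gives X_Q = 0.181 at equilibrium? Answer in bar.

Basis: 1 mol Q initially; let X = conversion of Q. Extent ξ = X.
Mole table: n_Q = 1 − X; n_N = 2 − 2X; n_M = X.
n_T = Σnᵢ = 3 − 2X.
K_p = p_M / (p_Q p_N^2) with p_i = (n_i/n_T)·P.
At X = 0.181: the mole-fraction product g(X) = Π y_i^ν_i = 0.5732. Since K_p = g(X)·P^{-2}, P = (g/K_p)^(1/2) = (0.5732/0.0111)^(1/2) = 7.19 bar.

P = 7.19 bar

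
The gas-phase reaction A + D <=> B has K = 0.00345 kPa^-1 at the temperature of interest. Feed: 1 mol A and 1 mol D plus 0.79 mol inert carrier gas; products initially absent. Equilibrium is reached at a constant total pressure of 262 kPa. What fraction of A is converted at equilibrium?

X = 0.216

Basis: 1 mol A initially; let X = conversion of A. Extent ξ = X.
Moles: n_A = 1 − X; n_D = 1 − X; n_B = X; n_I = 0.79 (inert).
Total moles n_T = 2.79 − X.
With p_i = (n_i/n_T)P, K = p_B / (p_A p_D).
Equating to 0.00345 kPa^-1 and solving on 0 < X < 1: X = 0.216.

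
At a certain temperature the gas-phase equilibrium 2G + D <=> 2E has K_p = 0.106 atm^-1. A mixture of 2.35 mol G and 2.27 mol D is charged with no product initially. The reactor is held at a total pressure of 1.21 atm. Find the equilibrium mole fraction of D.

y_D = 0.465

Let X = conversion of G (basis 2.35 mol G); extent of reaction ξ = 1.18X.
Mole table: n_G = 2.35 − 2.35X; n_D = 2.27 − 1.18X; n_E = 2.35X.
n_T = Σnᵢ = 4.62 − 1.18X.
Mole fractions y_i = n_i/n_T; K_p = p_E^2 / (p_G^2 p_D) with p_i = y_i·P.
Setting this equal to 0.106 atm^-1 and taking the physical root (0 < X < 1) gives X = 0.196.
Then n_D = 2.04, n_T = 4.39, so y_D = 0.465.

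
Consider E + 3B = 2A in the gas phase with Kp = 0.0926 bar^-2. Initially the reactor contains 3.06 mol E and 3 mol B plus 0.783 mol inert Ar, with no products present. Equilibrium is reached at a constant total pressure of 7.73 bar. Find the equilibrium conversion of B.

X = 0.534

Take 3 mol B as basis and let X be its fractional conversion, so ξ = X.
Moles: n_E = 3.06 − X; n_B = 3 − 3X; n_A = 2X; n_I = 0.783 (inert).
Total moles n_T = 6.84 − 2X.
y_i = n_i/n_T, p_i = y_i·P. Kp = p_A^2 / (p_E p_B^3).
Substituting and setting equal to 0.0926 bar^-2 gives a polynomial in X; the root in (0,1) is X = 0.534.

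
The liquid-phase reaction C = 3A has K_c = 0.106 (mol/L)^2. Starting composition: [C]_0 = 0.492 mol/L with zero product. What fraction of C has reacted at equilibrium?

X = 0.232

Let X = conversion of C; extent ξ = 0.492·X mol/L.
Concentrations: [C] = 0.492 − 0.492X; [A] = 1.48X.
K_c = [A]^3 / ([C]).
Solving K_c = 0.106 for X ∈ (0,1): X = 0.232.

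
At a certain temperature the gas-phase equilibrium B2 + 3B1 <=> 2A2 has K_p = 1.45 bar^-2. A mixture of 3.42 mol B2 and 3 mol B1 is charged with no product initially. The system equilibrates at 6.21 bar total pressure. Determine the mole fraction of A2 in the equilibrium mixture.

y_A2 = 0.310

Let X = conversion of B1 (basis 3 mol B1); extent of reaction ξ = X.
Moles: n_B2 = 3.42 − X; n_B1 = 3 − 3X; n_A2 = 2X.
Total moles n_T = 6.42 − 2X.
y_i = n_i/n_T, p_i = y_i·P. K_p = p_A2^2 / (p_B2 p_B1^3).
Substituting and setting equal to 1.45 bar^-2 gives a polynomial in X; the root in (0,1) is X = 0.760.
Then n_A2 = 1.52, n_T = 4.9, so y_A2 = 0.310.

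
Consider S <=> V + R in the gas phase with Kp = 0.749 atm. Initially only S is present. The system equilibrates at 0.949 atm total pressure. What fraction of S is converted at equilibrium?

Let X = conversion of S (basis 1 mol S); extent of reaction ξ = X.
At extent ξ: n_S = 1 − X; n_V = X; n_R = X.
n_T = Σnᵢ = 1 + X.
Mole fractions y_i = n_i/n_T; Kp = p_V p_R / (p_S) with p_i = y_i·P.
Substituting and setting equal to 0.749 atm gives a polynomial in X; the root in (0,1) is X = 0.664.

X = 0.664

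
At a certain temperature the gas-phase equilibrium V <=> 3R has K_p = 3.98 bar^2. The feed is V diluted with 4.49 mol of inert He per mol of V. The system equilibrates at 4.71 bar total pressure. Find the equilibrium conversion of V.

X = 0.515

Basis: 1 mol V initially; let X = conversion of V. Extent ξ = X.
At extent ξ: n_V = 1 − X; n_R = 3X; n_I = 4.49 (inert).
n_T = Σnᵢ = 5.49 + 2X.
With p_i = (n_i/n_T)P, K_p = p_R^3 / (p_V).
Setting this equal to 3.98 bar^2 and taking the physical root (0 < X < 1) gives X = 0.515.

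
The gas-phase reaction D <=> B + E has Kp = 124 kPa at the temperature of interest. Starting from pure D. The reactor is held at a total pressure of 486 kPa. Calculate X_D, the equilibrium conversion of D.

Take 1 mol D as basis and let X be its fractional conversion, so ξ = X.
Mole table: n_D = 1 − X; n_B = X; n_E = X.
n_T = Σnᵢ = 1 + X.
Mole fractions y_i = n_i/n_T; Kp = p_B p_E / (p_D) with p_i = y_i·P.
This yields a degree-2 equation in X; solving on (0,1), X = 0.451.

X = 0.451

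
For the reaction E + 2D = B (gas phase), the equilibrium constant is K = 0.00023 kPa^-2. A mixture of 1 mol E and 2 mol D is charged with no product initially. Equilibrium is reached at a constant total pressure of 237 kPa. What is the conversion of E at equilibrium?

Let X = conversion of E (basis 1 mol E); extent of reaction ξ = X.
At extent ξ: n_E = 1 − X; n_D = 2 − 2X; n_B = X.
n_T = Σnᵢ = 3 − 2X.
Mole fractions y_i = n_i/n_T; K = p_B / (p_E p_D^2) with p_i = y_i·P.
Substituting and setting equal to 0.00023 kPa^-2 gives a polynomial in X; the root in (0,1) is X = 0.671.

X = 0.671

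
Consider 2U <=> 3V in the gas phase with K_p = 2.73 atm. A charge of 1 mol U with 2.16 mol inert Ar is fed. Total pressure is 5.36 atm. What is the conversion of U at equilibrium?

X = 0.503

Basis: 1 mol U initially; let X = conversion of U. Extent ξ = 0.5X.
Moles: n_U = 1 − X; n_V = 1.5X; n_I = 2.16 (inert).
Summing: n_T = 3.16 + 0.5X.
With p_i = (n_i/n_T)P, K_p = p_V^3 / (p_U^2).
Substituting and setting equal to 2.73 atm gives a polynomial in X; the root in (0,1) is X = 0.503.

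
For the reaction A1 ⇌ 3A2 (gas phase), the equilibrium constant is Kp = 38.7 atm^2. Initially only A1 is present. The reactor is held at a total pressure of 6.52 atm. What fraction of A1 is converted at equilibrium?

X = 0.403

Let X = conversion of A1 (basis 1 mol A1); extent of reaction ξ = X.
At extent ξ: n_A1 = 1 − X; n_A2 = 3X.
Summing: n_T = 1 + 2X.
y_i = n_i/n_T, p_i = y_i·P. Kp = p_A2^3 / (p_A1).
Setting this equal to 38.7 atm^2 and taking the physical root (0 < X < 1) gives X = 0.403.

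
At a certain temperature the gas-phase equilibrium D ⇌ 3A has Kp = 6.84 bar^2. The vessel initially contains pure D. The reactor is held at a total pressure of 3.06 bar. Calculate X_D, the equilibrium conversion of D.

Basis: 1 mol D initially; let X = conversion of D. Extent ξ = X.
At extent ξ: n_D = 1 − X; n_A = 3X.
n_T = Σnᵢ = 1 + 2X.
Mole fractions y_i = n_i/n_T; Kp = p_A^3 / (p_D) with p_i = y_i·P.
Equating to 6.84 bar^2 and solving on 0 < X < 1: X = 0.373.

X = 0.373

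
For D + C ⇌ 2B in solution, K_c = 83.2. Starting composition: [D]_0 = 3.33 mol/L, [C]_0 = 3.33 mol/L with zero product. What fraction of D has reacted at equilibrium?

Let X = conversion of D; extent ξ = 3.33·X mol/L.
Concentrations: [D] = 3.33 − 3.33X; [C] = 3.33 − 3.33X; [B] = 6.66X.
K_c = [B]^2 / ([D] [C]).
Setting equal to 83.2 and solving for X on (0,1) gives X = 0.820.

X = 0.820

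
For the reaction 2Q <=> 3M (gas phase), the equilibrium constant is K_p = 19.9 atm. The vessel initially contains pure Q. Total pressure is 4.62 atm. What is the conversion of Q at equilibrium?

X = 0.621

Let X = conversion of Q (basis 1 mol Q); extent of reaction ξ = 0.5X.
Moles: n_Q = 1 − X; n_M = 1.5X.
Total moles n_T = 1 + 0.5X.
With p_i = (n_i/n_T)P, K_p = p_M^3 / (p_Q^2).
Substituting and setting equal to 19.9 atm gives a polynomial in X; the root in (0,1) is X = 0.621.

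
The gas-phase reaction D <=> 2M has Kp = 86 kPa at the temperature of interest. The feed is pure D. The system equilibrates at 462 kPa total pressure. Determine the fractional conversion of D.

Let X = conversion of D (basis 1 mol D); extent of reaction ξ = X.
Moles: n_D = 1 − X; n_M = 2X.
n_T = Σnᵢ = 1 + X.
With p_i = (n_i/n_T)P, Kp = p_M^2 / (p_D).
Substituting and setting equal to 86 kPa gives a polynomial in X; the root in (0,1) is X = 0.211.

X = 0.211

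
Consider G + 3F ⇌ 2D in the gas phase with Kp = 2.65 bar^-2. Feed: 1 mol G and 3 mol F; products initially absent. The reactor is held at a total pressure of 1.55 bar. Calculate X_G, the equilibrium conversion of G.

X = 0.517

Let X = conversion of G (basis 1 mol G); extent of reaction ξ = X.
Mole table: n_G = 1 − X; n_F = 3 − 3X; n_D = 2X.
Summing: n_T = 4 − 2X.
y_i = n_i/n_T, p_i = y_i·P. Kp = p_D^2 / (p_G p_F^3).
This yields a degree-4 equation in X; solving on (0,1), X = 0.517.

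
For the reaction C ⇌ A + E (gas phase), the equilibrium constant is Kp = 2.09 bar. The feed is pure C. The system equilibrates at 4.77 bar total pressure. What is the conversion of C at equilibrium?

Basis: 1 mol C initially; let X = conversion of C. Extent ξ = X.
Mole table: n_C = 1 − X; n_A = X; n_E = X.
Total moles n_T = 1 + X.
y_i = n_i/n_T, p_i = y_i·P. Kp = p_A p_E / (p_C).
Substituting and setting equal to 2.09 bar gives a polynomial in X; the root in (0,1) is X = 0.552.

X = 0.552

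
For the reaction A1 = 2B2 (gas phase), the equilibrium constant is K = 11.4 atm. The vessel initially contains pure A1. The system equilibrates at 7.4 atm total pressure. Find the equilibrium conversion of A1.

Take 1 mol A1 as basis and let X be its fractional conversion, so ξ = X.
At extent ξ: n_A1 = 1 − X; n_B2 = 2X.
Summing: n_T = 1 + X.
Mole fractions y_i = n_i/n_T; K = p_B2^2 / (p_A1) with p_i = y_i·P.
Substituting and setting equal to 11.4 atm gives a polynomial in X; the root in (0,1) is X = 0.527.

X = 0.527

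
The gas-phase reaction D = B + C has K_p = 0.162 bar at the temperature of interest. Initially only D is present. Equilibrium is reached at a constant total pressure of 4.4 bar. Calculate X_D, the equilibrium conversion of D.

X = 0.188

Basis: 1 mol D initially; let X = conversion of D. Extent ξ = X.
Mole table: n_D = 1 − X; n_B = X; n_C = X.
n_T = Σnᵢ = 1 + X.
Mole fractions y_i = n_i/n_T; K_p = p_B p_C / (p_D) with p_i = y_i·P.
Setting this equal to 0.162 bar and taking the physical root (0 < X < 1) gives X = 0.188.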